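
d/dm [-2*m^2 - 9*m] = -4*m - 9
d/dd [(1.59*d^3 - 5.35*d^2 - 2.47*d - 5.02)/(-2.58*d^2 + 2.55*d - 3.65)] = (-4.1022*d^4 + 8.109*d^3 - 37.4256*d^2 + 13.1518*d + 21.8165)/(6.6564*d^4 - 13.158*d^3 + 25.3365*d^2 - 18.615*d + 13.3225)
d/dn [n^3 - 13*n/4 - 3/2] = 3*n^2 - 13/4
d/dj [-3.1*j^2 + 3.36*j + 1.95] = 3.36 - 6.2*j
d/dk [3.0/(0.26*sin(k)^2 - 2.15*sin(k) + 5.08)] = (6.45 - 1.56*sin(k))*cos(k)/(0.26*sin(k)^2 - 2.15*sin(k) + 5.08)^2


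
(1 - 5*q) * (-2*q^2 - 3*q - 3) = 10*q^3 + 13*q^2 + 12*q - 3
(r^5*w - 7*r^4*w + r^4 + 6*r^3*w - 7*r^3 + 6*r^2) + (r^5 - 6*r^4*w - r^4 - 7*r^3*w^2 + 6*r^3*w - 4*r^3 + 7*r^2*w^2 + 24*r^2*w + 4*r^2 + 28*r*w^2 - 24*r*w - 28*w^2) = r^5*w + r^5 - 13*r^4*w - 7*r^3*w^2 + 12*r^3*w - 11*r^3 + 7*r^2*w^2 + 24*r^2*w + 10*r^2 + 28*r*w^2 - 24*r*w - 28*w^2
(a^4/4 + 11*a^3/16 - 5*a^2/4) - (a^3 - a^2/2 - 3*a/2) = a^4/4 - 5*a^3/16 - 3*a^2/4 + 3*a/2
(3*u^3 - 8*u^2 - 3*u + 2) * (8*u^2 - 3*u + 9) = 24*u^5 - 73*u^4 + 27*u^3 - 47*u^2 - 33*u + 18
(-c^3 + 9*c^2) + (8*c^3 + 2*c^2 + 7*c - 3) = 7*c^3 + 11*c^2 + 7*c - 3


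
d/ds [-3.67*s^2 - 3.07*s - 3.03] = -7.34*s - 3.07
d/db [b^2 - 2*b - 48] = 2*b - 2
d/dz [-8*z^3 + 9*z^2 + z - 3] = -24*z^2 + 18*z + 1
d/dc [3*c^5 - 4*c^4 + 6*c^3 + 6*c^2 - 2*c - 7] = 15*c^4 - 16*c^3 + 18*c^2 + 12*c - 2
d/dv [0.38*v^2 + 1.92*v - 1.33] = 0.76*v + 1.92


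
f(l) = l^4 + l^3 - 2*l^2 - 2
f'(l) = 4*l^3 + 3*l^2 - 4*l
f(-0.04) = -2.00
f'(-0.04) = 0.16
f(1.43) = 1.02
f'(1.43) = 12.11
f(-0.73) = -3.17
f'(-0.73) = 2.96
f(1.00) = -2.00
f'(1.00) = 3.00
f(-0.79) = -3.35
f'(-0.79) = 3.06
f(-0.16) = -2.05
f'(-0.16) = 0.70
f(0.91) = -2.22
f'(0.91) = 1.86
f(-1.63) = -4.59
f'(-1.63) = -2.83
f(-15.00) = 46798.00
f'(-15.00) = -12765.00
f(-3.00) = 34.00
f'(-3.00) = -69.00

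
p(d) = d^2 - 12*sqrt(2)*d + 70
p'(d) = 2*d - 12*sqrt(2)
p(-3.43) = 139.97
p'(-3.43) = -23.83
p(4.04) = 17.76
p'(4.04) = -8.89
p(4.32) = 15.35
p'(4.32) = -8.33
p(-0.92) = 86.46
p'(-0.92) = -18.81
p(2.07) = 39.16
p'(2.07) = -12.83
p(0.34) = 64.35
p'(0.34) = -16.29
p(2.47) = 34.18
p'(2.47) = -12.03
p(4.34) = 15.18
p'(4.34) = -8.29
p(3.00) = 28.09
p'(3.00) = -10.97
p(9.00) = -1.74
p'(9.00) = 1.03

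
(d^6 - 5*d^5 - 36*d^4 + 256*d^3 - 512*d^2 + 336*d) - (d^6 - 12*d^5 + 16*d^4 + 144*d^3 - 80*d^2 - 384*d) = 7*d^5 - 52*d^4 + 112*d^3 - 432*d^2 + 720*d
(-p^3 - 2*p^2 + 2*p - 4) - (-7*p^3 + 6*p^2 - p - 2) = 6*p^3 - 8*p^2 + 3*p - 2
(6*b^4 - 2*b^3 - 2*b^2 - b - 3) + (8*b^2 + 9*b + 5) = 6*b^4 - 2*b^3 + 6*b^2 + 8*b + 2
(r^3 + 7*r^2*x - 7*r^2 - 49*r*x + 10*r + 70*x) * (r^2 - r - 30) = r^5 + 7*r^4*x - 8*r^4 - 56*r^3*x - 13*r^3 - 91*r^2*x + 200*r^2 + 1400*r*x - 300*r - 2100*x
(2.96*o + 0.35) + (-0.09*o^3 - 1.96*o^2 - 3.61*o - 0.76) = -0.09*o^3 - 1.96*o^2 - 0.65*o - 0.41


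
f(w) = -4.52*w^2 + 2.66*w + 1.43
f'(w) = 2.66 - 9.04*w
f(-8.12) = -318.19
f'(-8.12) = 76.06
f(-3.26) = -55.28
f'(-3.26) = 32.13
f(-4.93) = -121.54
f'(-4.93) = 47.23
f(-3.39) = -59.53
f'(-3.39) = 33.31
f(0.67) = 1.18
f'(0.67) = -3.40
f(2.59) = -22.00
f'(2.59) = -20.75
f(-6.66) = -216.77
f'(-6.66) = 62.87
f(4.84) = -91.58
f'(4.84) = -41.09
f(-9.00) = -388.63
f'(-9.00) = 84.02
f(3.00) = -31.27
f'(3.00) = -24.46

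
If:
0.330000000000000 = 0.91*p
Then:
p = 0.36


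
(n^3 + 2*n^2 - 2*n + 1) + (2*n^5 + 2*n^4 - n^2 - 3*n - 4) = 2*n^5 + 2*n^4 + n^3 + n^2 - 5*n - 3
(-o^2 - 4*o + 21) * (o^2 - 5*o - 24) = -o^4 + o^3 + 65*o^2 - 9*o - 504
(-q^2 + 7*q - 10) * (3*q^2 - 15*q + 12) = -3*q^4 + 36*q^3 - 147*q^2 + 234*q - 120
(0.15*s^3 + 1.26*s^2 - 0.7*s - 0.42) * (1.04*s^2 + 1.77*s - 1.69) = 0.156*s^5 + 1.5759*s^4 + 1.2487*s^3 - 3.8052*s^2 + 0.4396*s + 0.7098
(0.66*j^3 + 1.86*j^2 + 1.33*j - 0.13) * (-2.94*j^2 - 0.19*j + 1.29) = -1.9404*j^5 - 5.5938*j^4 - 3.4122*j^3 + 2.5289*j^2 + 1.7404*j - 0.1677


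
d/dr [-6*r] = -6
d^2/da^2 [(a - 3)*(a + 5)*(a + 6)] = 6*a + 16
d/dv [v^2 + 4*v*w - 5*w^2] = 2*v + 4*w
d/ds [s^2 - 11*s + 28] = 2*s - 11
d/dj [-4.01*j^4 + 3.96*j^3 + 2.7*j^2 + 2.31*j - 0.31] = -16.04*j^3 + 11.88*j^2 + 5.4*j + 2.31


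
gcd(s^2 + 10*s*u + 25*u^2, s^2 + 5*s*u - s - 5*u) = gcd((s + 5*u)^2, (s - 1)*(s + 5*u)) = s + 5*u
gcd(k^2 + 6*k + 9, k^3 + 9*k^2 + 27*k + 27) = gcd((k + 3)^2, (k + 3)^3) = k^2 + 6*k + 9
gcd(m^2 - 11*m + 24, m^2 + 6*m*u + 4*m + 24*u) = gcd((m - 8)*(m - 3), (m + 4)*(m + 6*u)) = 1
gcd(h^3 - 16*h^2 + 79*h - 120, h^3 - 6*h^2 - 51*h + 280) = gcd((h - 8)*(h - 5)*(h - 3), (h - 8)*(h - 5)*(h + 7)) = h^2 - 13*h + 40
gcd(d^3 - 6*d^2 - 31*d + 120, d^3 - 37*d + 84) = d - 3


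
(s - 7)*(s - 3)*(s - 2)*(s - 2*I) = s^4 - 12*s^3 - 2*I*s^3 + 41*s^2 + 24*I*s^2 - 42*s - 82*I*s + 84*I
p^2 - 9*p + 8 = (p - 8)*(p - 1)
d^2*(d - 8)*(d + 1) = d^4 - 7*d^3 - 8*d^2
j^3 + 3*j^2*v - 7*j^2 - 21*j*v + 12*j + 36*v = (j - 4)*(j - 3)*(j + 3*v)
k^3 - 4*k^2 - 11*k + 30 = (k - 5)*(k - 2)*(k + 3)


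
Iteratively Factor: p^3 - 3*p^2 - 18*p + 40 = (p + 4)*(p^2 - 7*p + 10) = (p - 5)*(p + 4)*(p - 2)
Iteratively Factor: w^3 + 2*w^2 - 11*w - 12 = (w + 1)*(w^2 + w - 12) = (w - 3)*(w + 1)*(w + 4)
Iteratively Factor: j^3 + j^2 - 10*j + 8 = (j - 2)*(j^2 + 3*j - 4) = (j - 2)*(j + 4)*(j - 1)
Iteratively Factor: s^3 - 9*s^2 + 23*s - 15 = (s - 5)*(s^2 - 4*s + 3) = (s - 5)*(s - 1)*(s - 3)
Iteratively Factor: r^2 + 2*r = (r + 2)*(r)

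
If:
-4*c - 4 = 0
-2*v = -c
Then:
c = -1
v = -1/2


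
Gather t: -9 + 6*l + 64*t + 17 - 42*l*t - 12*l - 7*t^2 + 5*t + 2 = -6*l - 7*t^2 + t*(69 - 42*l) + 10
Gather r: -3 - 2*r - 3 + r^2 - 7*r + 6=r^2 - 9*r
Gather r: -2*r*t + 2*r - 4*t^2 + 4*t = r*(2 - 2*t) - 4*t^2 + 4*t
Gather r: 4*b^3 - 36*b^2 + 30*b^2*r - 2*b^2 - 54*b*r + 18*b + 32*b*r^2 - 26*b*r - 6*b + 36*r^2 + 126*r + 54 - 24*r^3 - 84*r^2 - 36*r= 4*b^3 - 38*b^2 + 12*b - 24*r^3 + r^2*(32*b - 48) + r*(30*b^2 - 80*b + 90) + 54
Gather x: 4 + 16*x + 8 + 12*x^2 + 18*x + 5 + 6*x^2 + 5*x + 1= 18*x^2 + 39*x + 18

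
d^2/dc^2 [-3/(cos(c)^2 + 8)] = 6*(2*sin(c)^4 + 15*sin(c)^2 - 9)/(cos(c)^2 + 8)^3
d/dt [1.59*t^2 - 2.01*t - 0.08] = 3.18*t - 2.01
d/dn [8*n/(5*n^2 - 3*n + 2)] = 8*(2 - 5*n^2)/(25*n^4 - 30*n^3 + 29*n^2 - 12*n + 4)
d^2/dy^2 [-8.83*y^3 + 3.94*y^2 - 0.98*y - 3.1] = 7.88 - 52.98*y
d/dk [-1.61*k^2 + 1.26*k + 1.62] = 1.26 - 3.22*k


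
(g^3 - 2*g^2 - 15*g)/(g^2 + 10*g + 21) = g*(g - 5)/(g + 7)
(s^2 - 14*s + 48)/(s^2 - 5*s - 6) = (s - 8)/(s + 1)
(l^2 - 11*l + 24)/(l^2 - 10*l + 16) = (l - 3)/(l - 2)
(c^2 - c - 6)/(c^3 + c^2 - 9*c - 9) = (c + 2)/(c^2 + 4*c + 3)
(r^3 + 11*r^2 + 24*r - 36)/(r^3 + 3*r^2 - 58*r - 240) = (r^2 + 5*r - 6)/(r^2 - 3*r - 40)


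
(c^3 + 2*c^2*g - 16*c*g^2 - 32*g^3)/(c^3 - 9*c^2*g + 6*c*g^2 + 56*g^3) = (c + 4*g)/(c - 7*g)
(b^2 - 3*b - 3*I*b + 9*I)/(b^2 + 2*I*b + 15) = (b - 3)/(b + 5*I)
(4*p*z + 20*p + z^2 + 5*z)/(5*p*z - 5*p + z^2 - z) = (4*p*z + 20*p + z^2 + 5*z)/(5*p*z - 5*p + z^2 - z)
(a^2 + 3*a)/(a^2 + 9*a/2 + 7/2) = 2*a*(a + 3)/(2*a^2 + 9*a + 7)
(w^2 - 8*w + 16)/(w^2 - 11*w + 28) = (w - 4)/(w - 7)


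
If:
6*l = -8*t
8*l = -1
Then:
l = -1/8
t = 3/32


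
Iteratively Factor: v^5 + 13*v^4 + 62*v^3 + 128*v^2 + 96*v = (v + 3)*(v^4 + 10*v^3 + 32*v^2 + 32*v) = v*(v + 3)*(v^3 + 10*v^2 + 32*v + 32) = v*(v + 3)*(v + 4)*(v^2 + 6*v + 8) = v*(v + 3)*(v + 4)^2*(v + 2)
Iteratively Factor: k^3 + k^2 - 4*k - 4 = (k + 1)*(k^2 - 4) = (k - 2)*(k + 1)*(k + 2)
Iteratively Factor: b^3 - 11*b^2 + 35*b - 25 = (b - 5)*(b^2 - 6*b + 5) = (b - 5)^2*(b - 1)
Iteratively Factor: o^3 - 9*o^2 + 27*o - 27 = (o - 3)*(o^2 - 6*o + 9) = (o - 3)^2*(o - 3)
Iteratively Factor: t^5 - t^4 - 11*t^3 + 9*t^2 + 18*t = (t - 3)*(t^4 + 2*t^3 - 5*t^2 - 6*t) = t*(t - 3)*(t^3 + 2*t^2 - 5*t - 6) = t*(t - 3)*(t - 2)*(t^2 + 4*t + 3) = t*(t - 3)*(t - 2)*(t + 3)*(t + 1)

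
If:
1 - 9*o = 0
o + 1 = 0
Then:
No Solution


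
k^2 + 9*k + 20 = (k + 4)*(k + 5)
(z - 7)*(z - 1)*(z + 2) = z^3 - 6*z^2 - 9*z + 14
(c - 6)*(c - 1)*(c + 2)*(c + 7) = c^4 + 2*c^3 - 43*c^2 - 44*c + 84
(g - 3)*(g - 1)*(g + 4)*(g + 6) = g^4 + 6*g^3 - 13*g^2 - 66*g + 72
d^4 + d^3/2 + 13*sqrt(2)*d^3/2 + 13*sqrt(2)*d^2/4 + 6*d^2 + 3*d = d*(d + 1/2)*(d + sqrt(2)/2)*(d + 6*sqrt(2))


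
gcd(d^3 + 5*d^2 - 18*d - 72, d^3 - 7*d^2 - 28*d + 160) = d - 4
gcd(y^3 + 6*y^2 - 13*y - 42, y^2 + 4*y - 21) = y^2 + 4*y - 21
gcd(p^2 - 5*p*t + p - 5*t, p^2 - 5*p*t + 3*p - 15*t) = p - 5*t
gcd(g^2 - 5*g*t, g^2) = g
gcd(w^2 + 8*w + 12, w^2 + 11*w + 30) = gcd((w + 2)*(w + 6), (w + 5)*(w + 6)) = w + 6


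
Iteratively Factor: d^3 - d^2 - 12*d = (d)*(d^2 - d - 12) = d*(d + 3)*(d - 4)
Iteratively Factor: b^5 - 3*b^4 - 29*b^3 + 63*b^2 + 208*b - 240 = (b + 3)*(b^4 - 6*b^3 - 11*b^2 + 96*b - 80) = (b - 5)*(b + 3)*(b^3 - b^2 - 16*b + 16) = (b - 5)*(b - 1)*(b + 3)*(b^2 - 16) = (b - 5)*(b - 1)*(b + 3)*(b + 4)*(b - 4)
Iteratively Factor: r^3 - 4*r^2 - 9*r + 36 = (r - 3)*(r^2 - r - 12) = (r - 4)*(r - 3)*(r + 3)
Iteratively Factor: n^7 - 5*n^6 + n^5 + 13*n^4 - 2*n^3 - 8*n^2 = (n - 1)*(n^6 - 4*n^5 - 3*n^4 + 10*n^3 + 8*n^2) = (n - 1)*(n + 1)*(n^5 - 5*n^4 + 2*n^3 + 8*n^2) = (n - 1)*(n + 1)^2*(n^4 - 6*n^3 + 8*n^2) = n*(n - 1)*(n + 1)^2*(n^3 - 6*n^2 + 8*n) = n*(n - 2)*(n - 1)*(n + 1)^2*(n^2 - 4*n) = n*(n - 4)*(n - 2)*(n - 1)*(n + 1)^2*(n)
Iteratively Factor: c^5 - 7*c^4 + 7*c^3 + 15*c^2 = (c + 1)*(c^4 - 8*c^3 + 15*c^2) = (c - 3)*(c + 1)*(c^3 - 5*c^2) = c*(c - 3)*(c + 1)*(c^2 - 5*c) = c*(c - 5)*(c - 3)*(c + 1)*(c)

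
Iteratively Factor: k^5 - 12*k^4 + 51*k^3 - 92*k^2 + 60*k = (k - 2)*(k^4 - 10*k^3 + 31*k^2 - 30*k) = k*(k - 2)*(k^3 - 10*k^2 + 31*k - 30) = k*(k - 2)^2*(k^2 - 8*k + 15) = k*(k - 3)*(k - 2)^2*(k - 5)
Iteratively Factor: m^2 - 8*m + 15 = (m - 5)*(m - 3)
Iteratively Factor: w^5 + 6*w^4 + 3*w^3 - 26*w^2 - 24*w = (w + 4)*(w^4 + 2*w^3 - 5*w^2 - 6*w) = (w + 1)*(w + 4)*(w^3 + w^2 - 6*w) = (w - 2)*(w + 1)*(w + 4)*(w^2 + 3*w) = (w - 2)*(w + 1)*(w + 3)*(w + 4)*(w)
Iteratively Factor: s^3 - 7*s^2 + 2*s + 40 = (s + 2)*(s^2 - 9*s + 20) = (s - 5)*(s + 2)*(s - 4)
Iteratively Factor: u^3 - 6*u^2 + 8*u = (u)*(u^2 - 6*u + 8) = u*(u - 4)*(u - 2)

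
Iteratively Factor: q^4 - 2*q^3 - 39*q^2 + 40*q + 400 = (q - 5)*(q^3 + 3*q^2 - 24*q - 80) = (q - 5)*(q + 4)*(q^2 - q - 20) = (q - 5)*(q + 4)^2*(q - 5)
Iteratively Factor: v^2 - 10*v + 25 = (v - 5)*(v - 5)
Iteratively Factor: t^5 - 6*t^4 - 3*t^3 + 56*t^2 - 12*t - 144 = (t - 3)*(t^4 - 3*t^3 - 12*t^2 + 20*t + 48) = (t - 3)^2*(t^3 - 12*t - 16) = (t - 3)^2*(t + 2)*(t^2 - 2*t - 8) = (t - 3)^2*(t + 2)^2*(t - 4)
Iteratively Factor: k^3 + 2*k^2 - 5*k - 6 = (k + 1)*(k^2 + k - 6) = (k - 2)*(k + 1)*(k + 3)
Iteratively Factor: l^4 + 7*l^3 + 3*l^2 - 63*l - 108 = (l + 3)*(l^3 + 4*l^2 - 9*l - 36) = (l - 3)*(l + 3)*(l^2 + 7*l + 12) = (l - 3)*(l + 3)*(l + 4)*(l + 3)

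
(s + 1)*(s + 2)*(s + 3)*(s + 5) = s^4 + 11*s^3 + 41*s^2 + 61*s + 30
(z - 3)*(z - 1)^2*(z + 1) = z^4 - 4*z^3 + 2*z^2 + 4*z - 3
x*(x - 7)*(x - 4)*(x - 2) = x^4 - 13*x^3 + 50*x^2 - 56*x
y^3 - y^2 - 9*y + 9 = (y - 3)*(y - 1)*(y + 3)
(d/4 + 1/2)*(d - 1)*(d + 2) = d^3/4 + 3*d^2/4 - 1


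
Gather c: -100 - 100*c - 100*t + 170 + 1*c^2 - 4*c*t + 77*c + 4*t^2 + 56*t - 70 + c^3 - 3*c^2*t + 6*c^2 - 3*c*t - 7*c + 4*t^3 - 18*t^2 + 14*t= c^3 + c^2*(7 - 3*t) + c*(-7*t - 30) + 4*t^3 - 14*t^2 - 30*t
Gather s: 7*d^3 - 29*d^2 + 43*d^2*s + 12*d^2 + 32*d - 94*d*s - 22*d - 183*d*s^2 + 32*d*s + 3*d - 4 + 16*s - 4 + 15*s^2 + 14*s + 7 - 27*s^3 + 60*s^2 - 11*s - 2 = 7*d^3 - 17*d^2 + 13*d - 27*s^3 + s^2*(75 - 183*d) + s*(43*d^2 - 62*d + 19) - 3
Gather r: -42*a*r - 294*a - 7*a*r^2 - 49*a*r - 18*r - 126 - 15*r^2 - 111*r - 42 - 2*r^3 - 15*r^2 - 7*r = -294*a - 2*r^3 + r^2*(-7*a - 30) + r*(-91*a - 136) - 168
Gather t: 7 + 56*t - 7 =56*t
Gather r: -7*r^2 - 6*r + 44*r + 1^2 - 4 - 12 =-7*r^2 + 38*r - 15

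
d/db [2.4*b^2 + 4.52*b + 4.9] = 4.8*b + 4.52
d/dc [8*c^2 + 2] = 16*c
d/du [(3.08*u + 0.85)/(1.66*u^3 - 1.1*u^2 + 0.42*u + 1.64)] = (-10.2256*u^3 - 0.844999999999999*u^2 + 1.87*u + 4.6942)/(2.7556*u^6 - 3.652*u^5 + 2.6044*u^4 + 4.5208*u^3 - 3.4316*u^2 + 1.3776*u + 2.6896)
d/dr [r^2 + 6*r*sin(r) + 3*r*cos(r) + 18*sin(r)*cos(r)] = -3*r*sin(r) + 6*r*cos(r) + 2*r + 6*sin(r) + 3*cos(r) + 18*cos(2*r)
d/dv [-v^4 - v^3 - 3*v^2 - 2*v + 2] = -4*v^3 - 3*v^2 - 6*v - 2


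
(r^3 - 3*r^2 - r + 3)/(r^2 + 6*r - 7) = (r^2 - 2*r - 3)/(r + 7)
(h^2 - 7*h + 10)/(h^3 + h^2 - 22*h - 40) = (h - 2)/(h^2 + 6*h + 8)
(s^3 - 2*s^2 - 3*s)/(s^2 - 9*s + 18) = s*(s + 1)/(s - 6)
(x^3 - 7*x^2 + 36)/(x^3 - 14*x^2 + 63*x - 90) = (x + 2)/(x - 5)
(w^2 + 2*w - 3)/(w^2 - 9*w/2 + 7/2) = 2*(w + 3)/(2*w - 7)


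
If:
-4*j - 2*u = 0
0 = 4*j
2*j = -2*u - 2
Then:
No Solution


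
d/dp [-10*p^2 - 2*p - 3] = -20*p - 2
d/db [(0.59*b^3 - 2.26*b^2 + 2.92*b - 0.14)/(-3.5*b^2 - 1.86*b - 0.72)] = (-2.065*b^4 - 2.1948*b^3 + 13.1492*b^2 + 2.2744*b - 2.3628)/(12.25*b^4 + 13.02*b^3 + 8.4996*b^2 + 2.6784*b + 0.5184)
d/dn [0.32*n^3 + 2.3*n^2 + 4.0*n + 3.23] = 0.96*n^2 + 4.6*n + 4.0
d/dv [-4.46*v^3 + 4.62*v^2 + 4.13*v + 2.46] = -13.38*v^2 + 9.24*v + 4.13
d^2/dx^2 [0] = 0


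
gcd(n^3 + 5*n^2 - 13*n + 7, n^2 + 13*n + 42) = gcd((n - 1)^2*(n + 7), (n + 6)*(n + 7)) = n + 7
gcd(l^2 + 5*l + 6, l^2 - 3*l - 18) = l + 3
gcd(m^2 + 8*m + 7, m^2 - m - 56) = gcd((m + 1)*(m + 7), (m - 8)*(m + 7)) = m + 7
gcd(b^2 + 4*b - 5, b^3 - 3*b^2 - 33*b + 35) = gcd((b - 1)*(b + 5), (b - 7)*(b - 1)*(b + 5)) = b^2 + 4*b - 5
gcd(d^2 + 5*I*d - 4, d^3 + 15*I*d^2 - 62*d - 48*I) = d + I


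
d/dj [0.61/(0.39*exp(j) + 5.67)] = -0.2379*exp(j)/(0.39*exp(j) + 5.67)^2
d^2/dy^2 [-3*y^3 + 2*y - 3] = -18*y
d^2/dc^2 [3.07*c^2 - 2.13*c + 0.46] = 6.14000000000000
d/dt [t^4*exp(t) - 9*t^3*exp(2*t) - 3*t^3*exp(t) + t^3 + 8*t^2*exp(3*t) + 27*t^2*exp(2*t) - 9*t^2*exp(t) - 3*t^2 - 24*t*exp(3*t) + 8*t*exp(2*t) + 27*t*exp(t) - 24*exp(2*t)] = t^4*exp(t) - 18*t^3*exp(2*t) + t^3*exp(t) + 24*t^2*exp(3*t) + 27*t^2*exp(2*t) - 18*t^2*exp(t) + 3*t^2 - 56*t*exp(3*t) + 70*t*exp(2*t) + 9*t*exp(t) - 6*t - 24*exp(3*t) - 40*exp(2*t) + 27*exp(t)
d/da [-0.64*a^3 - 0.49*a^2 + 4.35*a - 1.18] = -1.92*a^2 - 0.98*a + 4.35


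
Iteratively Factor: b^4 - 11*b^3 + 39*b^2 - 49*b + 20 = (b - 1)*(b^3 - 10*b^2 + 29*b - 20) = (b - 1)^2*(b^2 - 9*b + 20) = (b - 5)*(b - 1)^2*(b - 4)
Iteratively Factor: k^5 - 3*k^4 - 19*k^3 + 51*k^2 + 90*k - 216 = (k - 2)*(k^4 - k^3 - 21*k^2 + 9*k + 108) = (k - 2)*(k + 3)*(k^3 - 4*k^2 - 9*k + 36) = (k - 3)*(k - 2)*(k + 3)*(k^2 - k - 12) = (k - 3)*(k - 2)*(k + 3)^2*(k - 4)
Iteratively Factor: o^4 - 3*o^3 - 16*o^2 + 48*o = (o + 4)*(o^3 - 7*o^2 + 12*o) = (o - 4)*(o + 4)*(o^2 - 3*o) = (o - 4)*(o - 3)*(o + 4)*(o)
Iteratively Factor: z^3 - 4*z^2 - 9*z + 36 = (z - 4)*(z^2 - 9) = (z - 4)*(z + 3)*(z - 3)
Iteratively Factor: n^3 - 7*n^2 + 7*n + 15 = (n - 3)*(n^2 - 4*n - 5) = (n - 3)*(n + 1)*(n - 5)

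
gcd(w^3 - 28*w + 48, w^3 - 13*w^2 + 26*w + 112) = 1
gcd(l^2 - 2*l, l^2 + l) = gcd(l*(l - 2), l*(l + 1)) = l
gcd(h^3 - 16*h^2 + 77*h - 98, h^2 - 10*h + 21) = h - 7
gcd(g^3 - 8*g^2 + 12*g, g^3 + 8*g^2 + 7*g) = g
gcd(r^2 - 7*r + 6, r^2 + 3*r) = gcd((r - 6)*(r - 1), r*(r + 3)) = 1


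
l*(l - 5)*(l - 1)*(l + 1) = l^4 - 5*l^3 - l^2 + 5*l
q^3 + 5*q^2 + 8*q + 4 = (q + 1)*(q + 2)^2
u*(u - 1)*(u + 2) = u^3 + u^2 - 2*u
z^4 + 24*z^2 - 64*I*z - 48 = (z - 2*I)^3*(z + 6*I)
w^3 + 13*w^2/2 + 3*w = w*(w + 1/2)*(w + 6)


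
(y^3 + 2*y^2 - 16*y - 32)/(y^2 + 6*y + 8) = y - 4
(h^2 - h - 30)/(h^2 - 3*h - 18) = (h + 5)/(h + 3)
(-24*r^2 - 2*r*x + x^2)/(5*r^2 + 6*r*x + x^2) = (-24*r^2 - 2*r*x + x^2)/(5*r^2 + 6*r*x + x^2)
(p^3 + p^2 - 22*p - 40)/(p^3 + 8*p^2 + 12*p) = (p^2 - p - 20)/(p*(p + 6))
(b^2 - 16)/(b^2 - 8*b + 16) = (b + 4)/(b - 4)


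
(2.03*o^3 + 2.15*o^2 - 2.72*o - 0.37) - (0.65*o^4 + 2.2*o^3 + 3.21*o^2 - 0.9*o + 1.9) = -0.65*o^4 - 0.17*o^3 - 1.06*o^2 - 1.82*o - 2.27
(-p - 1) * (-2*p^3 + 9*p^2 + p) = 2*p^4 - 7*p^3 - 10*p^2 - p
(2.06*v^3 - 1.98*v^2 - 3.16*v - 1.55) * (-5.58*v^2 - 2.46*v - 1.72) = -11.4948*v^5 + 5.9808*v^4 + 18.9604*v^3 + 19.8282*v^2 + 9.2482*v + 2.666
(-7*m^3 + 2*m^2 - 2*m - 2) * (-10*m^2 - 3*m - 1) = 70*m^5 + m^4 + 21*m^3 + 24*m^2 + 8*m + 2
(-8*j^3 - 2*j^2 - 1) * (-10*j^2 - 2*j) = 80*j^5 + 36*j^4 + 4*j^3 + 10*j^2 + 2*j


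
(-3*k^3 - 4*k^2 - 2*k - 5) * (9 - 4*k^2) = 12*k^5 + 16*k^4 - 19*k^3 - 16*k^2 - 18*k - 45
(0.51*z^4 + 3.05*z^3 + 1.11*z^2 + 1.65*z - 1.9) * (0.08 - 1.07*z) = -0.5457*z^5 - 3.2227*z^4 - 0.9437*z^3 - 1.6767*z^2 + 2.165*z - 0.152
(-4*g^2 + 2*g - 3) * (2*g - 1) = -8*g^3 + 8*g^2 - 8*g + 3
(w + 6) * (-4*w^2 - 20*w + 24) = -4*w^3 - 44*w^2 - 96*w + 144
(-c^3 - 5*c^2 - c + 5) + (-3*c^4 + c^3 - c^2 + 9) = -3*c^4 - 6*c^2 - c + 14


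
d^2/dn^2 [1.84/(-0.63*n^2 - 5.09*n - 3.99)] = (1.460592*n^2 + 11.800656*n - 1.84*(1.26*n + 5.09)*(2.52*n + 10.18) + 9.250416)/(0.63*n^2 + 5.09*n + 3.99)^3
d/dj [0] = 0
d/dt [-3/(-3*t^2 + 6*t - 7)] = 18*(1 - t)/(3*t^2 - 6*t + 7)^2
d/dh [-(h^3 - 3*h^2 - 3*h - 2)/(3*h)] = -2*h/3 + 1 - 2/(3*h^2)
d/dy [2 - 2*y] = -2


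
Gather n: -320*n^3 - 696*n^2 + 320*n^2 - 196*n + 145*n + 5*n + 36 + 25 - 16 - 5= -320*n^3 - 376*n^2 - 46*n + 40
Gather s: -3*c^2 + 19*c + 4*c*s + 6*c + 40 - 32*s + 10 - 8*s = -3*c^2 + 25*c + s*(4*c - 40) + 50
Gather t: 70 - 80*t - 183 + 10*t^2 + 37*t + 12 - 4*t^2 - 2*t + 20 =6*t^2 - 45*t - 81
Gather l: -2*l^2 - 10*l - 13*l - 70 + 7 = -2*l^2 - 23*l - 63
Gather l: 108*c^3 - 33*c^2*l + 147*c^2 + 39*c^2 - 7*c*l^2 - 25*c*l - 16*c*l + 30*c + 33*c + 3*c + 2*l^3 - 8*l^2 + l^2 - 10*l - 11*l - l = 108*c^3 + 186*c^2 + 66*c + 2*l^3 + l^2*(-7*c - 7) + l*(-33*c^2 - 41*c - 22)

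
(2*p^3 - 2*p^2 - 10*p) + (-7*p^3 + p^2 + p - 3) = -5*p^3 - p^2 - 9*p - 3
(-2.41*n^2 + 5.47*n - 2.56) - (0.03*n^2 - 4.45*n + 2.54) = -2.44*n^2 + 9.92*n - 5.1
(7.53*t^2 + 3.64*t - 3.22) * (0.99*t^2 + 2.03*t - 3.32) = 7.4547*t^4 + 18.8895*t^3 - 20.7982*t^2 - 18.6214*t + 10.6904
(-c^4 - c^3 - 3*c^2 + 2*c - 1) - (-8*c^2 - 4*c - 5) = -c^4 - c^3 + 5*c^2 + 6*c + 4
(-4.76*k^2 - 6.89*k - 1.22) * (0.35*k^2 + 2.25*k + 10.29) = -1.666*k^4 - 13.1215*k^3 - 64.9099*k^2 - 73.6431*k - 12.5538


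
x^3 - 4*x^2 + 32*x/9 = x*(x - 8/3)*(x - 4/3)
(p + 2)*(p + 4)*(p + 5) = p^3 + 11*p^2 + 38*p + 40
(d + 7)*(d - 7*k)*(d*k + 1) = d^3*k - 7*d^2*k^2 + 7*d^2*k + d^2 - 49*d*k^2 - 7*d*k + 7*d - 49*k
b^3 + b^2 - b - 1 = (b - 1)*(b + 1)^2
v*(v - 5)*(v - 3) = v^3 - 8*v^2 + 15*v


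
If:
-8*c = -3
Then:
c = 3/8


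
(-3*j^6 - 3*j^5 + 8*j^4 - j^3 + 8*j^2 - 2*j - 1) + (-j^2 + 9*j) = -3*j^6 - 3*j^5 + 8*j^4 - j^3 + 7*j^2 + 7*j - 1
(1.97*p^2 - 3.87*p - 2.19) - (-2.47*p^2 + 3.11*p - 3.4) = 4.44*p^2 - 6.98*p + 1.21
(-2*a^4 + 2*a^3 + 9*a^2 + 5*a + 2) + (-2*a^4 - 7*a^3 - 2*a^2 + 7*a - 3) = -4*a^4 - 5*a^3 + 7*a^2 + 12*a - 1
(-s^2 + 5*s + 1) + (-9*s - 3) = -s^2 - 4*s - 2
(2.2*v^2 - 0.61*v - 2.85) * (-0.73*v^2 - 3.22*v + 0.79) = -1.606*v^4 - 6.6387*v^3 + 5.7827*v^2 + 8.6951*v - 2.2515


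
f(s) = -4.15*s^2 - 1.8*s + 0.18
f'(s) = -8.3*s - 1.8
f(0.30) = -0.73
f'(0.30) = -4.29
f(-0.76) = -0.85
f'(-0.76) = 4.51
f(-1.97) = -12.38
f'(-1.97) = 14.55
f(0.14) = -0.15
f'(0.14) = -2.96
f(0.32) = -0.82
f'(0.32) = -4.46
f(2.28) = -25.50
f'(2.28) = -20.72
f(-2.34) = -18.33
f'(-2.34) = 17.62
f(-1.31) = -4.58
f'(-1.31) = 9.07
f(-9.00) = -319.77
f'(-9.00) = 72.90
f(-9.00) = -319.77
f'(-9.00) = 72.90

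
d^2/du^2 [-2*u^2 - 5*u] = -4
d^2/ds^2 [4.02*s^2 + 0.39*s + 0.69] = 8.04000000000000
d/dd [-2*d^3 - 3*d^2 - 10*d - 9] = -6*d^2 - 6*d - 10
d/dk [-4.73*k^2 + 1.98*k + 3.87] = 1.98 - 9.46*k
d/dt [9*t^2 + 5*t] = 18*t + 5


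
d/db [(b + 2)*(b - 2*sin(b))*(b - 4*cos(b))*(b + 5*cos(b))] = -(b + 2)*(b - 2*sin(b))*(b - 4*cos(b))*(5*sin(b) - 1) + (b + 2)*(b - 2*sin(b))*(b + 5*cos(b))*(4*sin(b) + 1) - (b + 2)*(b - 4*cos(b))*(b + 5*cos(b))*(2*cos(b) - 1) + (b - 2*sin(b))*(b - 4*cos(b))*(b + 5*cos(b))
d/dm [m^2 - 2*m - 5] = 2*m - 2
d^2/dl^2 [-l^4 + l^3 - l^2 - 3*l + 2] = -12*l^2 + 6*l - 2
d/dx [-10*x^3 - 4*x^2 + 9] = 2*x*(-15*x - 4)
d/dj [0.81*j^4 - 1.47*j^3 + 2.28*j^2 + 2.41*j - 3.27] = 3.24*j^3 - 4.41*j^2 + 4.56*j + 2.41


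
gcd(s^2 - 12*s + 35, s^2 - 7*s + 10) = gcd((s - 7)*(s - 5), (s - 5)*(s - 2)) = s - 5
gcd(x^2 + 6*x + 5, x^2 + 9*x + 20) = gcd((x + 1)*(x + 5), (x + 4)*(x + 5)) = x + 5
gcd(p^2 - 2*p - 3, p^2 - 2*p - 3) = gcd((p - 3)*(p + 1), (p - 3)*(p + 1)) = p^2 - 2*p - 3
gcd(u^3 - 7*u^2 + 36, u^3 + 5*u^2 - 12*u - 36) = u^2 - u - 6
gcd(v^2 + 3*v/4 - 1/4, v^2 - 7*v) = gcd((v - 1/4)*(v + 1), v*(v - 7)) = 1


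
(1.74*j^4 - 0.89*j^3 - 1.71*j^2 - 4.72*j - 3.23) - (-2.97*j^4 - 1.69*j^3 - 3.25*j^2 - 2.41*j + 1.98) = 4.71*j^4 + 0.8*j^3 + 1.54*j^2 - 2.31*j - 5.21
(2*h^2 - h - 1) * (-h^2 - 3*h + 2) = -2*h^4 - 5*h^3 + 8*h^2 + h - 2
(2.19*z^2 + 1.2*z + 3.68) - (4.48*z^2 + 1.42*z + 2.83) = -2.29*z^2 - 0.22*z + 0.85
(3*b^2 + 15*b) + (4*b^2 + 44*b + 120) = 7*b^2 + 59*b + 120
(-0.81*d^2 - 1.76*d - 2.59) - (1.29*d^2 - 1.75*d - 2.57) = -2.1*d^2 - 0.01*d - 0.02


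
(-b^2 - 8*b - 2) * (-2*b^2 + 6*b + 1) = 2*b^4 + 10*b^3 - 45*b^2 - 20*b - 2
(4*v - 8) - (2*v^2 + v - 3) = -2*v^2 + 3*v - 5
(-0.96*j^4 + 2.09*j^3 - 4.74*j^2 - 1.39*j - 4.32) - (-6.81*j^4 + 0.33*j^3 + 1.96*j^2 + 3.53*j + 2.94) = 5.85*j^4 + 1.76*j^3 - 6.7*j^2 - 4.92*j - 7.26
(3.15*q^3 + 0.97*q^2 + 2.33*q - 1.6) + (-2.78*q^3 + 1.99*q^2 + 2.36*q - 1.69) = 0.37*q^3 + 2.96*q^2 + 4.69*q - 3.29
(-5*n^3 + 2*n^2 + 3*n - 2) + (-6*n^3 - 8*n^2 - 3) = -11*n^3 - 6*n^2 + 3*n - 5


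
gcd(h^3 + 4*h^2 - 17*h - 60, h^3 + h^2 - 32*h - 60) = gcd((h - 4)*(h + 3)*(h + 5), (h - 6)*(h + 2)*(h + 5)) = h + 5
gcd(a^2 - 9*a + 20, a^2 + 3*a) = 1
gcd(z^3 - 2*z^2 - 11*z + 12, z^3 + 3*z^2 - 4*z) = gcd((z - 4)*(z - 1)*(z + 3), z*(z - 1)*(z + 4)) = z - 1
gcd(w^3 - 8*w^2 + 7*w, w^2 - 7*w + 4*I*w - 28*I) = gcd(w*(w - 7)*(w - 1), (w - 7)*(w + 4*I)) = w - 7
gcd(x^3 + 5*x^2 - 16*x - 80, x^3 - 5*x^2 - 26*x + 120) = x^2 + x - 20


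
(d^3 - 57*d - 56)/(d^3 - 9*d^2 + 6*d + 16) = (d + 7)/(d - 2)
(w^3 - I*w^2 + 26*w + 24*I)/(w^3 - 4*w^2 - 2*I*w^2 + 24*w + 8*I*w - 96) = (w + I)/(w - 4)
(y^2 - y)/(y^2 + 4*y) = (y - 1)/(y + 4)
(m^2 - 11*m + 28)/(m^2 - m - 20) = (-m^2 + 11*m - 28)/(-m^2 + m + 20)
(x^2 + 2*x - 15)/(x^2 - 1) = (x^2 + 2*x - 15)/(x^2 - 1)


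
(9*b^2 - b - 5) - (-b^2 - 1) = 10*b^2 - b - 4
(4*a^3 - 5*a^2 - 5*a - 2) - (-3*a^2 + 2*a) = 4*a^3 - 2*a^2 - 7*a - 2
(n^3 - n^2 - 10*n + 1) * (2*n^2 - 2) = 2*n^5 - 2*n^4 - 22*n^3 + 4*n^2 + 20*n - 2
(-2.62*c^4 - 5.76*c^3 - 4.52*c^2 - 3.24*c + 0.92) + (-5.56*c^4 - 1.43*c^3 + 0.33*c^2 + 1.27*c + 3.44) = -8.18*c^4 - 7.19*c^3 - 4.19*c^2 - 1.97*c + 4.36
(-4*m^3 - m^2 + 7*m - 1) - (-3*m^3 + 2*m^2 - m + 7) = -m^3 - 3*m^2 + 8*m - 8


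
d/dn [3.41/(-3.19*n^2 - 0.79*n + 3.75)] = (21.7558*n + 2.6939)/(3.19*n^2 + 0.79*n - 3.75)^2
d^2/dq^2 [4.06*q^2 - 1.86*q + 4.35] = 8.12000000000000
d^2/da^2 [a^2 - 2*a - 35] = 2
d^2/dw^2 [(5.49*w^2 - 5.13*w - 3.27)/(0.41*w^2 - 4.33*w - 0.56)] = (17.768088*w^3 + 4.26490200000001*w^2 + 27.764298*w - 95.797614)/(0.068921*w^6 - 2.183619*w^5 + 22.778739*w^4 - 75.217729*w^3 - 31.112424*w^2 - 4.073664*w - 0.175616)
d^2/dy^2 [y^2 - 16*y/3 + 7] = 2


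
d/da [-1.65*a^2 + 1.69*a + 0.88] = 1.69 - 3.3*a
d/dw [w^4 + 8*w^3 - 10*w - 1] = 4*w^3 + 24*w^2 - 10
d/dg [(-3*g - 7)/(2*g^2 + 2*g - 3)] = (6*g^2 + 28*g + 23)/(4*g^4 + 8*g^3 - 8*g^2 - 12*g + 9)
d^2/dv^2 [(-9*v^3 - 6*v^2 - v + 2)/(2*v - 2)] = (-9*v^3 + 27*v^2 - 27*v - 5)/(v^3 - 3*v^2 + 3*v - 1)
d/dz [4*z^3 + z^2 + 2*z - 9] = 12*z^2 + 2*z + 2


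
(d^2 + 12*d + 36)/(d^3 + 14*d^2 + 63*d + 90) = (d + 6)/(d^2 + 8*d + 15)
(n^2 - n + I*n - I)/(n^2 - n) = (n + I)/n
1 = 1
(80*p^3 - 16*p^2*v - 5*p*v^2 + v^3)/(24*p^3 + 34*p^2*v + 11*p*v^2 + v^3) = (20*p^2 - 9*p*v + v^2)/(6*p^2 + 7*p*v + v^2)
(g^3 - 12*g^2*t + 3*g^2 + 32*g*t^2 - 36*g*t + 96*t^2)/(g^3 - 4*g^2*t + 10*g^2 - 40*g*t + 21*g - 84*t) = (g - 8*t)/(g + 7)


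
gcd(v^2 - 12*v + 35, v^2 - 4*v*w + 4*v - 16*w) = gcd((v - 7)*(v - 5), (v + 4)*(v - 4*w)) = 1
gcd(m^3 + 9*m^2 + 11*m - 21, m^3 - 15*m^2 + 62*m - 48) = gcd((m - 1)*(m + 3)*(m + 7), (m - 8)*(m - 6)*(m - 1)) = m - 1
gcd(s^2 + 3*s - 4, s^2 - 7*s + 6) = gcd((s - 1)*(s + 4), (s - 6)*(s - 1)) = s - 1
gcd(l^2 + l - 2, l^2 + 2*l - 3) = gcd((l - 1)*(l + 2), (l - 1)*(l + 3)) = l - 1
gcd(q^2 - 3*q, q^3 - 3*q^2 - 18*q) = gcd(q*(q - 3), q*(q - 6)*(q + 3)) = q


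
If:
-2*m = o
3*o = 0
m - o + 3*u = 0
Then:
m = 0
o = 0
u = 0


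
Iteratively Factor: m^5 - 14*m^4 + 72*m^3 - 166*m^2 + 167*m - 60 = (m - 5)*(m^4 - 9*m^3 + 27*m^2 - 31*m + 12) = (m - 5)*(m - 4)*(m^3 - 5*m^2 + 7*m - 3) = (m - 5)*(m - 4)*(m - 1)*(m^2 - 4*m + 3) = (m - 5)*(m - 4)*(m - 1)^2*(m - 3)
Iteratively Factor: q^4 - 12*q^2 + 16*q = (q - 2)*(q^3 + 2*q^2 - 8*q) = (q - 2)^2*(q^2 + 4*q) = (q - 2)^2*(q + 4)*(q)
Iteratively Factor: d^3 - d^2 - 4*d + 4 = (d - 2)*(d^2 + d - 2) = (d - 2)*(d + 2)*(d - 1)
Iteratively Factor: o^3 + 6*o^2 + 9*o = (o)*(o^2 + 6*o + 9) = o*(o + 3)*(o + 3)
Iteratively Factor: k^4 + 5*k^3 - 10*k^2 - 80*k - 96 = (k + 3)*(k^3 + 2*k^2 - 16*k - 32) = (k + 3)*(k + 4)*(k^2 - 2*k - 8) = (k - 4)*(k + 3)*(k + 4)*(k + 2)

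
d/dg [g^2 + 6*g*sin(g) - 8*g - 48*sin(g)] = 6*g*cos(g) + 2*g + 6*sin(g) - 48*cos(g) - 8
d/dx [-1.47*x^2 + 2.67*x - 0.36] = 2.67 - 2.94*x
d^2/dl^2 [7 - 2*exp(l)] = -2*exp(l)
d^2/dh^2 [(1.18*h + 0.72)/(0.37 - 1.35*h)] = -3.80322/(1.35*h - 0.37)^3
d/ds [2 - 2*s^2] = -4*s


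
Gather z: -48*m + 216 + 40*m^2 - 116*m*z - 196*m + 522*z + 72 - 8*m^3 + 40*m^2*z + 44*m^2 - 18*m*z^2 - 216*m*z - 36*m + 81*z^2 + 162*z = -8*m^3 + 84*m^2 - 280*m + z^2*(81 - 18*m) + z*(40*m^2 - 332*m + 684) + 288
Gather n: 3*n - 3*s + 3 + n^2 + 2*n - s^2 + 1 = n^2 + 5*n - s^2 - 3*s + 4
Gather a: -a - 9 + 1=-a - 8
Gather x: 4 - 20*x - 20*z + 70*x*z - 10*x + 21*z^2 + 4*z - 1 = x*(70*z - 30) + 21*z^2 - 16*z + 3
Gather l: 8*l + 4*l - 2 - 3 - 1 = 12*l - 6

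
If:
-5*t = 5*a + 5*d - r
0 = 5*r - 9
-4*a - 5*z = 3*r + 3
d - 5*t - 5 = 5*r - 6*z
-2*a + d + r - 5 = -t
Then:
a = -71/75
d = 4888/1125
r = 9/5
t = -3418/1125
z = -346/375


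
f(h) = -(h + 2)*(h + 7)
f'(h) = -2*h - 9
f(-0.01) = -13.91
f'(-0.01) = -8.98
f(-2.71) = 3.05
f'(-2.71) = -3.58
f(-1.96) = -0.20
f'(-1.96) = -5.08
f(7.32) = -133.46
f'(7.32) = -23.64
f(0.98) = -23.78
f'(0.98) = -10.96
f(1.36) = -28.09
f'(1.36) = -11.72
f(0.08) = -14.73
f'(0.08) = -9.16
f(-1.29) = -4.05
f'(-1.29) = -6.42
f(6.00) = -104.00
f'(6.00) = -21.00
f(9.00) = -176.00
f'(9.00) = -27.00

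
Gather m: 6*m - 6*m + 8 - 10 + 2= 0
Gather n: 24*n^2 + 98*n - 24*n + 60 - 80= 24*n^2 + 74*n - 20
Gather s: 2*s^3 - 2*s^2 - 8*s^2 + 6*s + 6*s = 2*s^3 - 10*s^2 + 12*s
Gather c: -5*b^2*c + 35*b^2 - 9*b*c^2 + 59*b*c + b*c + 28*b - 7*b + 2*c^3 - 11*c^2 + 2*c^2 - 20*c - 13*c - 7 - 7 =35*b^2 + 21*b + 2*c^3 + c^2*(-9*b - 9) + c*(-5*b^2 + 60*b - 33) - 14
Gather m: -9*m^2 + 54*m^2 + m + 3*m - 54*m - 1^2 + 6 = 45*m^2 - 50*m + 5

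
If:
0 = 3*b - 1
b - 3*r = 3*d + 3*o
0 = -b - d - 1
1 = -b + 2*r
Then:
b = 1/3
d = -4/3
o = 7/9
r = 2/3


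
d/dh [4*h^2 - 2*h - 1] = 8*h - 2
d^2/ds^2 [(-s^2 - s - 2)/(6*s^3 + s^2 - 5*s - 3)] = 2*(-36*s^6 - 108*s^5 - 540*s^4 - 258*s^3 + 57*s^2 - 87*s - 50)/(216*s^9 + 108*s^8 - 522*s^7 - 503*s^6 + 327*s^5 + 606*s^4 + 127*s^3 - 198*s^2 - 135*s - 27)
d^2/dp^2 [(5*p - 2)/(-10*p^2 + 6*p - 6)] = (25*(3*p - 1)*(5*p^2 - 3*p + 3) - (5*p - 2)*(10*p - 3)^2)/(5*p^2 - 3*p + 3)^3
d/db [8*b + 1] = 8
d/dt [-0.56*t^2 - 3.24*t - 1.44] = -1.12*t - 3.24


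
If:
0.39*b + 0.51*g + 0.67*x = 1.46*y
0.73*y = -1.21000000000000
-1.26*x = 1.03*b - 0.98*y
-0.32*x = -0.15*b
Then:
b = -1.00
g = -3.36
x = -0.47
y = -1.66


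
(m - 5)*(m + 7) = m^2 + 2*m - 35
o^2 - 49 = (o - 7)*(o + 7)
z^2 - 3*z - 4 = (z - 4)*(z + 1)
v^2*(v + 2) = v^3 + 2*v^2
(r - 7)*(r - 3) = r^2 - 10*r + 21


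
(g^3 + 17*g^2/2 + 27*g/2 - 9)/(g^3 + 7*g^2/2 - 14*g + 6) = (g + 3)/(g - 2)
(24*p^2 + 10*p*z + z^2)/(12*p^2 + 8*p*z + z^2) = (4*p + z)/(2*p + z)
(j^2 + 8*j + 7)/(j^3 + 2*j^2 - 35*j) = (j + 1)/(j*(j - 5))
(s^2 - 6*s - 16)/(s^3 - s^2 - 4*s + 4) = (s - 8)/(s^2 - 3*s + 2)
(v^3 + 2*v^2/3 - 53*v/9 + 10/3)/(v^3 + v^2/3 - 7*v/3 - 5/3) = (v^2 + 7*v/3 - 2)/(v^2 + 2*v + 1)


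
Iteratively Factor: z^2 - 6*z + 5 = (z - 5)*(z - 1)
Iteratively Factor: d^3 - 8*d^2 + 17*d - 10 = (d - 1)*(d^2 - 7*d + 10) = (d - 2)*(d - 1)*(d - 5)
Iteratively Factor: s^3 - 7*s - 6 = (s + 1)*(s^2 - s - 6) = (s + 1)*(s + 2)*(s - 3)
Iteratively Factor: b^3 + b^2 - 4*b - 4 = (b + 2)*(b^2 - b - 2) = (b - 2)*(b + 2)*(b + 1)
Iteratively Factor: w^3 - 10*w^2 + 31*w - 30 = (w - 2)*(w^2 - 8*w + 15) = (w - 5)*(w - 2)*(w - 3)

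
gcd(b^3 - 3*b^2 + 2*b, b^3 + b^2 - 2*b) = b^2 - b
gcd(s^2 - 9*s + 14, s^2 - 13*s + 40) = 1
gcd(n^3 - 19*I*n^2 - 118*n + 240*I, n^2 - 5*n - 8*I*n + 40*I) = n - 8*I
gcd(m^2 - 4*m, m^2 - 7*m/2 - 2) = m - 4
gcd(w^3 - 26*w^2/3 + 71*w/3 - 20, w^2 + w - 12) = w - 3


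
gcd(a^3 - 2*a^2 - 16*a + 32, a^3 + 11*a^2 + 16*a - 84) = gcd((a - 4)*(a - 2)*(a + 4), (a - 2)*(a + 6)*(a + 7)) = a - 2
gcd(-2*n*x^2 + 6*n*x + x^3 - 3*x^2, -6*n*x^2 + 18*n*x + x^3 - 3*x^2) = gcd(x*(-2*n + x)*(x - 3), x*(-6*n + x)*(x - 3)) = x^2 - 3*x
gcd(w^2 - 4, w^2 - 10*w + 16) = w - 2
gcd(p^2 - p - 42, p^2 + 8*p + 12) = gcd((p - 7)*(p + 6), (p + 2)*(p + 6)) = p + 6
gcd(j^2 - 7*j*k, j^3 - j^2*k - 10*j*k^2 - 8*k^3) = 1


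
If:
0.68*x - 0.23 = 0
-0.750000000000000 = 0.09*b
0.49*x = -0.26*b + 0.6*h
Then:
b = -8.33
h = -3.33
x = 0.34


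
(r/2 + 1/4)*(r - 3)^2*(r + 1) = r^4/2 - 9*r^3/4 + r^2/4 + 21*r/4 + 9/4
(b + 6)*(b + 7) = b^2 + 13*b + 42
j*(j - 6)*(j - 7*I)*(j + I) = j^4 - 6*j^3 - 6*I*j^3 + 7*j^2 + 36*I*j^2 - 42*j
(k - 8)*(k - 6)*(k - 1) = k^3 - 15*k^2 + 62*k - 48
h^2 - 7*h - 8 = (h - 8)*(h + 1)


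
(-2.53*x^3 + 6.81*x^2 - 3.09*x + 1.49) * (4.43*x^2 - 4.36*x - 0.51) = -11.2079*x^5 + 41.1991*x^4 - 42.09*x^3 + 16.6*x^2 - 4.9205*x - 0.7599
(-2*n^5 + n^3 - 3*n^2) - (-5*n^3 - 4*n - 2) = -2*n^5 + 6*n^3 - 3*n^2 + 4*n + 2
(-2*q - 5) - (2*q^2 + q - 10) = -2*q^2 - 3*q + 5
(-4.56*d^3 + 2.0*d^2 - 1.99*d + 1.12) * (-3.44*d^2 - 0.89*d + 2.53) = 15.6864*d^5 - 2.8216*d^4 - 6.4712*d^3 + 2.9783*d^2 - 6.0315*d + 2.8336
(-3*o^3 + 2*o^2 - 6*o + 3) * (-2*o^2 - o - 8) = 6*o^5 - o^4 + 34*o^3 - 16*o^2 + 45*o - 24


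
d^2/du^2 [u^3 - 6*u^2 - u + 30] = 6*u - 12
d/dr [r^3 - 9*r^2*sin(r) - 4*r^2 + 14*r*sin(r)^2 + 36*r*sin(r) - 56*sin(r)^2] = -9*r^2*cos(r) + 3*r^2 - 18*r*sin(r) + 14*r*sin(2*r) + 36*r*cos(r) - 8*r + 14*sin(r)^2 + 36*sin(r) - 56*sin(2*r)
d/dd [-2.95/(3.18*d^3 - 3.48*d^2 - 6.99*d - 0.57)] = (28.143*d^2 - 20.532*d - 20.6205)/(-3.18*d^3 + 3.48*d^2 + 6.99*d + 0.57)^2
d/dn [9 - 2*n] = -2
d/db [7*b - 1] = 7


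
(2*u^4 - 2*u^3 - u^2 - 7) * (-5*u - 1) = -10*u^5 + 8*u^4 + 7*u^3 + u^2 + 35*u + 7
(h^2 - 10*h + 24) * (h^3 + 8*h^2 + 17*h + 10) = h^5 - 2*h^4 - 39*h^3 + 32*h^2 + 308*h + 240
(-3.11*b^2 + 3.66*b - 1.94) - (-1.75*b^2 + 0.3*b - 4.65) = -1.36*b^2 + 3.36*b + 2.71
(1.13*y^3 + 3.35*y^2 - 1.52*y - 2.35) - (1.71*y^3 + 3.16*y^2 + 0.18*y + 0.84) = -0.58*y^3 + 0.19*y^2 - 1.7*y - 3.19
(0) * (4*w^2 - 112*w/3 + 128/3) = 0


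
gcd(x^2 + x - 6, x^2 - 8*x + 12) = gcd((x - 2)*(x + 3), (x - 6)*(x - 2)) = x - 2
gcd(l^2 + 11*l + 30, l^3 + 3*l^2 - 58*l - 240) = l^2 + 11*l + 30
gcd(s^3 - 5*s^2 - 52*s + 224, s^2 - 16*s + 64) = s - 8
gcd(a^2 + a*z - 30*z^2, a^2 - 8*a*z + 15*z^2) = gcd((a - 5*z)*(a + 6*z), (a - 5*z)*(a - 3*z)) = -a + 5*z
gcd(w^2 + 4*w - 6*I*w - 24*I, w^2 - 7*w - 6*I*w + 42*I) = w - 6*I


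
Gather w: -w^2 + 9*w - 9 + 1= -w^2 + 9*w - 8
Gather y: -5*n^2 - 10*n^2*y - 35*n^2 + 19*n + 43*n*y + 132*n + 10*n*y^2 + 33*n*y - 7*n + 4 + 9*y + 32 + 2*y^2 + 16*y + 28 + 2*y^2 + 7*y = -40*n^2 + 144*n + y^2*(10*n + 4) + y*(-10*n^2 + 76*n + 32) + 64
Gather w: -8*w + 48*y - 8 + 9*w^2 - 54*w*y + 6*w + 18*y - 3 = 9*w^2 + w*(-54*y - 2) + 66*y - 11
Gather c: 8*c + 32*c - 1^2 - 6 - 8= 40*c - 15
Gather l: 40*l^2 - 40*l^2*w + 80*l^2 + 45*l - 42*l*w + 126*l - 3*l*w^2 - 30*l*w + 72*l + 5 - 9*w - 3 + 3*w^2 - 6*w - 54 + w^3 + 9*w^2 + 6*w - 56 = l^2*(120 - 40*w) + l*(-3*w^2 - 72*w + 243) + w^3 + 12*w^2 - 9*w - 108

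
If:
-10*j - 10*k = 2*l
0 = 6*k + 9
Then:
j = 3/2 - l/5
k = -3/2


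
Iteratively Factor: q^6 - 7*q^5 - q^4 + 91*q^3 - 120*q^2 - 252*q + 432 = (q + 3)*(q^5 - 10*q^4 + 29*q^3 + 4*q^2 - 132*q + 144) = (q - 3)*(q + 3)*(q^4 - 7*q^3 + 8*q^2 + 28*q - 48) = (q - 3)^2*(q + 3)*(q^3 - 4*q^2 - 4*q + 16) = (q - 4)*(q - 3)^2*(q + 3)*(q^2 - 4) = (q - 4)*(q - 3)^2*(q - 2)*(q + 3)*(q + 2)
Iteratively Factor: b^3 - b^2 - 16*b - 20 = (b - 5)*(b^2 + 4*b + 4) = (b - 5)*(b + 2)*(b + 2)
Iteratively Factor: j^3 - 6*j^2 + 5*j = (j - 1)*(j^2 - 5*j) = (j - 5)*(j - 1)*(j)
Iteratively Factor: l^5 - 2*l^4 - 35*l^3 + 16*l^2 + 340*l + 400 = (l - 5)*(l^4 + 3*l^3 - 20*l^2 - 84*l - 80) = (l - 5)*(l + 2)*(l^3 + l^2 - 22*l - 40) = (l - 5)^2*(l + 2)*(l^2 + 6*l + 8) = (l - 5)^2*(l + 2)*(l + 4)*(l + 2)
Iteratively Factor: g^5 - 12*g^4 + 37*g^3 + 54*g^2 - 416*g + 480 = (g - 4)*(g^4 - 8*g^3 + 5*g^2 + 74*g - 120) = (g - 5)*(g - 4)*(g^3 - 3*g^2 - 10*g + 24) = (g - 5)*(g - 4)^2*(g^2 + g - 6) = (g - 5)*(g - 4)^2*(g + 3)*(g - 2)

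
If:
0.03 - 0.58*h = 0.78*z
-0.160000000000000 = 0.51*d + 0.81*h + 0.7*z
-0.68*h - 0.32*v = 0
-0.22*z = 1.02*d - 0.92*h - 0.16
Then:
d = -0.19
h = -0.32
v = 0.67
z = 0.27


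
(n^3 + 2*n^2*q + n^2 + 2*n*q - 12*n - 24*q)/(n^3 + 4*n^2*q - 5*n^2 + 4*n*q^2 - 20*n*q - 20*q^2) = (n^2 + n - 12)/(n^2 + 2*n*q - 5*n - 10*q)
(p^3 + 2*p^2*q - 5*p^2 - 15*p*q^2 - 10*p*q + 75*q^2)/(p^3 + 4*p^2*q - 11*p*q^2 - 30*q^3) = (p - 5)/(p + 2*q)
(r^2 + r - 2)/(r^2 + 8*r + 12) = (r - 1)/(r + 6)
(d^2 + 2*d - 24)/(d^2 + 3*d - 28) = (d + 6)/(d + 7)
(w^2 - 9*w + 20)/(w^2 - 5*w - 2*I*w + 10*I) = (w - 4)/(w - 2*I)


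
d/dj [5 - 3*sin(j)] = -3*cos(j)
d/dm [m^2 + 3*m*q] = 2*m + 3*q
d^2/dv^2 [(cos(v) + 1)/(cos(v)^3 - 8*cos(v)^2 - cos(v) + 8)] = (-4*sin(v)^4 + 51*sin(v)^2 - 423*cos(v)/4 + 27*cos(3*v)/4 + 99)/((cos(v) - 8)^3*(cos(v) - 1)^3)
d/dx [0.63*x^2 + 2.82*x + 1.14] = 1.26*x + 2.82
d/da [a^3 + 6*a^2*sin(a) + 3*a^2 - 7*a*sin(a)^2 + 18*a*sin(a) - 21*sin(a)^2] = 6*a^2*cos(a) + 3*a^2 + 12*a*sin(a) - 7*a*sin(2*a) + 18*a*cos(a) + 6*a - 7*sin(a)^2 + 18*sin(a) - 21*sin(2*a)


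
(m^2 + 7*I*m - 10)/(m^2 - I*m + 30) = (m + 2*I)/(m - 6*I)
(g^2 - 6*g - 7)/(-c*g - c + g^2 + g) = (7 - g)/(c - g)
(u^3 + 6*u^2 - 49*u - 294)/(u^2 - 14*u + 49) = (u^2 + 13*u + 42)/(u - 7)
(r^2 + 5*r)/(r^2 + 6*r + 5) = r/(r + 1)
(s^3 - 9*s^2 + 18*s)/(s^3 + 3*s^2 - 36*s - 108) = s*(s - 3)/(s^2 + 9*s + 18)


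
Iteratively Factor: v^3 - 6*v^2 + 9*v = (v - 3)*(v^2 - 3*v) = (v - 3)^2*(v)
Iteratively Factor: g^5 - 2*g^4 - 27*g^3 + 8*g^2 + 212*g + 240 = (g + 3)*(g^4 - 5*g^3 - 12*g^2 + 44*g + 80) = (g - 5)*(g + 3)*(g^3 - 12*g - 16) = (g - 5)*(g - 4)*(g + 3)*(g^2 + 4*g + 4) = (g - 5)*(g - 4)*(g + 2)*(g + 3)*(g + 2)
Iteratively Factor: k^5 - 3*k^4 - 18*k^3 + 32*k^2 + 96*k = (k + 2)*(k^4 - 5*k^3 - 8*k^2 + 48*k) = (k - 4)*(k + 2)*(k^3 - k^2 - 12*k) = k*(k - 4)*(k + 2)*(k^2 - k - 12) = k*(k - 4)*(k + 2)*(k + 3)*(k - 4)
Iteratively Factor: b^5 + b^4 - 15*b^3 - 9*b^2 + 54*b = (b - 3)*(b^4 + 4*b^3 - 3*b^2 - 18*b) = (b - 3)*(b - 2)*(b^3 + 6*b^2 + 9*b) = (b - 3)*(b - 2)*(b + 3)*(b^2 + 3*b) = b*(b - 3)*(b - 2)*(b + 3)*(b + 3)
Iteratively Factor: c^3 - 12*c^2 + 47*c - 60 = (c - 5)*(c^2 - 7*c + 12) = (c - 5)*(c - 4)*(c - 3)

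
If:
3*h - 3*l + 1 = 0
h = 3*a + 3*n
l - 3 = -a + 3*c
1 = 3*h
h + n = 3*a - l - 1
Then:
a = 19/36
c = -65/108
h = 1/3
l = 2/3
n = -5/12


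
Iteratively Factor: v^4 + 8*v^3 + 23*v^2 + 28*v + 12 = (v + 3)*(v^3 + 5*v^2 + 8*v + 4) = (v + 1)*(v + 3)*(v^2 + 4*v + 4) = (v + 1)*(v + 2)*(v + 3)*(v + 2)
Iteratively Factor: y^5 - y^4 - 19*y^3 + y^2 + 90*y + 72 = (y + 3)*(y^4 - 4*y^3 - 7*y^2 + 22*y + 24) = (y - 3)*(y + 3)*(y^3 - y^2 - 10*y - 8) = (y - 4)*(y - 3)*(y + 3)*(y^2 + 3*y + 2) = (y - 4)*(y - 3)*(y + 2)*(y + 3)*(y + 1)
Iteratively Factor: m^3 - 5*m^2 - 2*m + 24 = (m + 2)*(m^2 - 7*m + 12) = (m - 3)*(m + 2)*(m - 4)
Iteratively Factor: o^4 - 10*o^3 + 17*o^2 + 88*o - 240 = (o - 4)*(o^3 - 6*o^2 - 7*o + 60) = (o - 4)^2*(o^2 - 2*o - 15) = (o - 5)*(o - 4)^2*(o + 3)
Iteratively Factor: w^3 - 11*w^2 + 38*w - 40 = (w - 2)*(w^2 - 9*w + 20) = (w - 4)*(w - 2)*(w - 5)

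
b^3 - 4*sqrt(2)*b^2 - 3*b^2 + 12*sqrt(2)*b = b*(b - 3)*(b - 4*sqrt(2))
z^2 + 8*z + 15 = (z + 3)*(z + 5)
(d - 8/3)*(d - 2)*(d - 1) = d^3 - 17*d^2/3 + 10*d - 16/3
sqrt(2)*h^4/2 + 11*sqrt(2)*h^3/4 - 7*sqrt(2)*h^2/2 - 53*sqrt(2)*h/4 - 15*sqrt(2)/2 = (h - 5/2)*(h + 1)*(h + 6)*(sqrt(2)*h/2 + sqrt(2)/2)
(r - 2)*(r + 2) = r^2 - 4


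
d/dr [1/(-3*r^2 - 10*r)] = 2*(3*r + 5)/(r^2*(3*r + 10)^2)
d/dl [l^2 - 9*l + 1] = 2*l - 9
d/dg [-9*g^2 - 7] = -18*g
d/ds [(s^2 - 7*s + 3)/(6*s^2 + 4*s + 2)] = (23*s^2 - 16*s - 13)/(2*(9*s^4 + 12*s^3 + 10*s^2 + 4*s + 1))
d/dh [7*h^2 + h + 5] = 14*h + 1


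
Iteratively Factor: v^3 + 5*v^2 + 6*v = (v)*(v^2 + 5*v + 6) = v*(v + 2)*(v + 3)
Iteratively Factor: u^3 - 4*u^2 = (u)*(u^2 - 4*u) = u^2*(u - 4)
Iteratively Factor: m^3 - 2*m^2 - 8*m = (m - 4)*(m^2 + 2*m) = (m - 4)*(m + 2)*(m)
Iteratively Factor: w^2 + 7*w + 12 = (w + 3)*(w + 4)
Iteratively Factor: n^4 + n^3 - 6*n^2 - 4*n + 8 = (n - 2)*(n^3 + 3*n^2 - 4) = (n - 2)*(n + 2)*(n^2 + n - 2) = (n - 2)*(n + 2)^2*(n - 1)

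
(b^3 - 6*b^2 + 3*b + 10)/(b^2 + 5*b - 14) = (b^2 - 4*b - 5)/(b + 7)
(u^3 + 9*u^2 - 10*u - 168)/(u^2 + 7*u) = u + 2 - 24/u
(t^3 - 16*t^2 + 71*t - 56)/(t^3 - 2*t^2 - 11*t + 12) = (t^2 - 15*t + 56)/(t^2 - t - 12)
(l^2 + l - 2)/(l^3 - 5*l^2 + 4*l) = (l + 2)/(l*(l - 4))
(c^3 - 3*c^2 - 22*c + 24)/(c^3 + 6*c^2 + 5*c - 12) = (c - 6)/(c + 3)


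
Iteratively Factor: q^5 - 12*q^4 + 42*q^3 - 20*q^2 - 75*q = (q + 1)*(q^4 - 13*q^3 + 55*q^2 - 75*q) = q*(q + 1)*(q^3 - 13*q^2 + 55*q - 75) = q*(q - 3)*(q + 1)*(q^2 - 10*q + 25) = q*(q - 5)*(q - 3)*(q + 1)*(q - 5)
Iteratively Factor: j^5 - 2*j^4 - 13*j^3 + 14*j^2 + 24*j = (j - 2)*(j^4 - 13*j^2 - 12*j) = j*(j - 2)*(j^3 - 13*j - 12) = j*(j - 2)*(j + 1)*(j^2 - j - 12) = j*(j - 4)*(j - 2)*(j + 1)*(j + 3)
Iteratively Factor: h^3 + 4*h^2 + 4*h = (h)*(h^2 + 4*h + 4) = h*(h + 2)*(h + 2)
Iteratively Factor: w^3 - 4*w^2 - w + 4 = (w - 1)*(w^2 - 3*w - 4) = (w - 1)*(w + 1)*(w - 4)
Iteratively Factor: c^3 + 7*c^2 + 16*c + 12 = (c + 3)*(c^2 + 4*c + 4) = (c + 2)*(c + 3)*(c + 2)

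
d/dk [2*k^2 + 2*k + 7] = 4*k + 2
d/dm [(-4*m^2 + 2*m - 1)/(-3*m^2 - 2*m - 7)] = 2*(7*m^2 + 25*m - 8)/(9*m^4 + 12*m^3 + 46*m^2 + 28*m + 49)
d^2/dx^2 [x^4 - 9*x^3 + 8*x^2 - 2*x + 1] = 12*x^2 - 54*x + 16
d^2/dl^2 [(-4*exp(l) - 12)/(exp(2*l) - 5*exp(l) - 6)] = 4*(-exp(4*l) - 17*exp(3*l) + 9*exp(2*l) - 117*exp(l) + 54)*exp(l)/(exp(6*l) - 15*exp(5*l) + 57*exp(4*l) + 55*exp(3*l) - 342*exp(2*l) - 540*exp(l) - 216)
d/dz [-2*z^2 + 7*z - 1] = 7 - 4*z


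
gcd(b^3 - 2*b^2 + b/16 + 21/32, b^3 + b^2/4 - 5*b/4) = 1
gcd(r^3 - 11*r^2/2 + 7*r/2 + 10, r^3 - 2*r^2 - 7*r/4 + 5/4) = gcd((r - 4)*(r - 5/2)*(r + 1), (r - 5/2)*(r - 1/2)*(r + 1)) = r^2 - 3*r/2 - 5/2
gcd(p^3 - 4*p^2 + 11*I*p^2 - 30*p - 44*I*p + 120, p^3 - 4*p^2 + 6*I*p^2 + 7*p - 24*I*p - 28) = p - 4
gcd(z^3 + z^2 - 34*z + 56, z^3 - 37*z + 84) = z^2 + 3*z - 28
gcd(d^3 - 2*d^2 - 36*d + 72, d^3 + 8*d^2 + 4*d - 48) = d^2 + 4*d - 12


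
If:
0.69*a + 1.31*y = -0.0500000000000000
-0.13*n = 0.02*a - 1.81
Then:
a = -1.89855072463768*y - 0.072463768115942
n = 0.292084726867336*y + 13.9342251950948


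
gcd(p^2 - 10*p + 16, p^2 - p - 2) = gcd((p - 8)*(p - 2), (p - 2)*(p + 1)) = p - 2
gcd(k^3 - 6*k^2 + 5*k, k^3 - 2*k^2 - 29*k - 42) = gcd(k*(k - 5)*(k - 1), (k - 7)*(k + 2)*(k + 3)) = 1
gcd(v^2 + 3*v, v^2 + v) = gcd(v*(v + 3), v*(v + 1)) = v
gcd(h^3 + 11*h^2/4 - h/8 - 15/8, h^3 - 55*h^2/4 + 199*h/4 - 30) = h - 3/4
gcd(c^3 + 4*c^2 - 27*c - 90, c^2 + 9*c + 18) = c^2 + 9*c + 18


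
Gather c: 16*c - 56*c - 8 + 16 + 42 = 50 - 40*c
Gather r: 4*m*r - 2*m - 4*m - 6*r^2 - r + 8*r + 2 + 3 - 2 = -6*m - 6*r^2 + r*(4*m + 7) + 3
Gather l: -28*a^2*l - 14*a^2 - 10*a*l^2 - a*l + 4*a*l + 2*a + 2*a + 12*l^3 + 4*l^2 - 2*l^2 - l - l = -14*a^2 + 4*a + 12*l^3 + l^2*(2 - 10*a) + l*(-28*a^2 + 3*a - 2)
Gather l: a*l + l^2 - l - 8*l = l^2 + l*(a - 9)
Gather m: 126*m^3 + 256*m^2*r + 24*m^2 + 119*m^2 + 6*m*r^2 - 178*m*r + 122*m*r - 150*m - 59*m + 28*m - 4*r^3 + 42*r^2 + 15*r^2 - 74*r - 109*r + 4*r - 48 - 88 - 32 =126*m^3 + m^2*(256*r + 143) + m*(6*r^2 - 56*r - 181) - 4*r^3 + 57*r^2 - 179*r - 168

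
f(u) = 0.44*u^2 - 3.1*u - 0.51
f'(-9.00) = -11.02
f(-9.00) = 63.03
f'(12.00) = 7.46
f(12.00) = 25.65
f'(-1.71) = -4.60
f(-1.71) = 6.08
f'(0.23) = -2.90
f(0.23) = -1.20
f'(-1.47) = -4.39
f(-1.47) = 5.00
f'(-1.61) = -4.52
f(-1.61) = 5.62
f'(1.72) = -1.59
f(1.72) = -4.54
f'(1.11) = -2.12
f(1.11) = -3.41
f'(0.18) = -2.94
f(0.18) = -1.05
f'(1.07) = -2.16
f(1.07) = -3.32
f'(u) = 0.88*u - 3.1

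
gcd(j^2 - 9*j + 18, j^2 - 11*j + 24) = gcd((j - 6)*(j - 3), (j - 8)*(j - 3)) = j - 3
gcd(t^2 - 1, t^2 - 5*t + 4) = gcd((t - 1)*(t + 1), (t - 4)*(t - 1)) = t - 1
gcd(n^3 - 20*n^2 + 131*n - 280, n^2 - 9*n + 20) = n - 5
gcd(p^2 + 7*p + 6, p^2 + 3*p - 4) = 1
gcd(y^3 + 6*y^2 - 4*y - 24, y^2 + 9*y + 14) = y + 2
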